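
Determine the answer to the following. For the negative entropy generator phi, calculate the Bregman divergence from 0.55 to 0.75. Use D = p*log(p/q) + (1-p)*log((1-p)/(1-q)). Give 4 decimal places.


Bregman divergence with negative entropy generator:
D = p*log(p/q) + (1-p)*log((1-p)/(1-q)).
p = 0.55, q = 0.75.
p*log(p/q) = 0.55*log(0.55/0.75) = -0.170585.
(1-p)*log((1-p)/(1-q)) = 0.45*log(0.45/0.25) = 0.264504.
D = -0.170585 + 0.264504 = 0.0939

0.0939


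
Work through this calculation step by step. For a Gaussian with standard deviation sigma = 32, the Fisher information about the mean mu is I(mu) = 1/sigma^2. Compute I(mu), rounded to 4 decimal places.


The Fisher information for the mean of a normal distribution is I(mu) = 1/sigma^2.
sigma = 32, so sigma^2 = 1024.
I(mu) = 1/1024 = 0.0010

0.0010


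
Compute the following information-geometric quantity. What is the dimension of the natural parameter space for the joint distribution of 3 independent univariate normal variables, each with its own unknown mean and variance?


Exponential family dimension calculation:
Each univariate normal has two natural parameters (mu/sigma^2 and -1/(2 sigma^2)).
With 3 independent components, dim = 2 * 3 = 6.

6


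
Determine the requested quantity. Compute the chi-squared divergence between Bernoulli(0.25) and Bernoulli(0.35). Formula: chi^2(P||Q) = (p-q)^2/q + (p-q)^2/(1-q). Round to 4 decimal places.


Chi-squared divergence between Bernoulli distributions:
chi^2 = (p-q)^2/q + (p-q)^2/(1-q).
p = 0.25, q = 0.35, p-q = -0.1.
(p-q)^2 = 0.01.
term1 = 0.01/0.35 = 0.028571.
term2 = 0.01/0.65 = 0.015385.
chi^2 = 0.028571 + 0.015385 = 0.0440

0.0440


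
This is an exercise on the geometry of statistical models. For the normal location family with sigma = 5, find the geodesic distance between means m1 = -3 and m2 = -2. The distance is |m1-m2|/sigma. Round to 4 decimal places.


On the fixed-variance normal subfamily, geodesic distance = |m1-m2|/sigma.
|-3 - -2| = 1.
sigma = 5.
d = 1/5 = 0.2000

0.2000


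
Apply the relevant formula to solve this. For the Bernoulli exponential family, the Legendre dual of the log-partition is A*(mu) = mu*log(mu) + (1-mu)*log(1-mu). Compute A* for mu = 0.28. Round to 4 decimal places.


Legendre transform for Bernoulli:
A*(mu) = mu*log(mu) + (1-mu)*log(1-mu).
mu = 0.28, 1-mu = 0.72.
mu*log(mu) = 0.28*log(0.28) = -0.35643.
(1-mu)*log(1-mu) = 0.72*log(0.72) = -0.236523.
A* = -0.35643 + -0.236523 = -0.5930

-0.5930


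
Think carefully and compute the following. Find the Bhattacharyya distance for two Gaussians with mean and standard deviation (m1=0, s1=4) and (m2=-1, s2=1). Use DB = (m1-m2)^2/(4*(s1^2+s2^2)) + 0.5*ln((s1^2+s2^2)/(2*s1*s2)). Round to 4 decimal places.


Bhattacharyya distance between two Gaussians:
DB = (m1-m2)^2/(4*(s1^2+s2^2)) + (1/2)*ln((s1^2+s2^2)/(2*s1*s2)).
(m1-m2)^2 = (1)^2 = 1.
s1^2+s2^2 = 16 + 1 = 17.
term1 = 1/68 = 0.014706.
term2 = 0.5*ln(17/8.0) = 0.376886.
DB = 0.014706 + 0.376886 = 0.3916

0.3916


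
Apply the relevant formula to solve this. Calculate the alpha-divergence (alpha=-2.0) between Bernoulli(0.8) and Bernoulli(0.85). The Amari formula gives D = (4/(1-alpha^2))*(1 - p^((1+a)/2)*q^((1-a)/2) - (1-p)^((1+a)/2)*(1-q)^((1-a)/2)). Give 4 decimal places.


Amari alpha-divergence:
D = (4/(1-alpha^2))*(1 - p^((1+a)/2)*q^((1-a)/2) - (1-p)^((1+a)/2)*(1-q)^((1-a)/2)).
alpha = -2.0, p = 0.8, q = 0.85.
e1 = (1+alpha)/2 = -0.5, e2 = (1-alpha)/2 = 1.5.
t1 = p^e1 * q^e2 = 0.8^-0.5 * 0.85^1.5 = 0.87616.
t2 = (1-p)^e1 * (1-q)^e2 = 0.2^-0.5 * 0.15^1.5 = 0.129904.
4/(1-alpha^2) = -1.333333.
D = -1.333333*(1 - 0.87616 - 0.129904) = 0.0081

0.0081


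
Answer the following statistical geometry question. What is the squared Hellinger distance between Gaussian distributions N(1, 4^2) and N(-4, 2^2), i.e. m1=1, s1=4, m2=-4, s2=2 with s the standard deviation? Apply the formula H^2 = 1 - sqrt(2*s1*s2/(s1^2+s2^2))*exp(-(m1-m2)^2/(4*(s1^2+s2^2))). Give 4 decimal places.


Squared Hellinger distance for Gaussians:
H^2 = 1 - sqrt(2*s1*s2/(s1^2+s2^2)) * exp(-(m1-m2)^2/(4*(s1^2+s2^2))).
s1^2 = 16, s2^2 = 4, s1^2+s2^2 = 20.
sqrt(2*4*2/(20)) = 0.894427.
(m1-m2)^2 = (5)^2 = 25.
exp(-25/(4*20)) = exp(-0.3125) = 0.731616.
H^2 = 1 - 0.894427*0.731616 = 0.3456

0.3456


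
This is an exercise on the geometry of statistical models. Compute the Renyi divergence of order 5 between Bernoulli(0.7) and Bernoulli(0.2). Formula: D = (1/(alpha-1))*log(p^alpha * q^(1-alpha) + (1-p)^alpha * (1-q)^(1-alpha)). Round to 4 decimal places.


Renyi divergence of order alpha between Bernoulli distributions:
D = (1/(alpha-1))*log(p^alpha * q^(1-alpha) + (1-p)^alpha * (1-q)^(1-alpha)).
alpha = 5, p = 0.7, q = 0.2.
p^alpha * q^(1-alpha) = 0.7^5 * 0.2^-4 = 105.04375.
(1-p)^alpha * (1-q)^(1-alpha) = 0.3^5 * 0.8^-4 = 0.005933.
sum = 105.04375 + 0.005933 = 105.049683.
D = (1/4)*log(105.049683) = 1.1636

1.1636


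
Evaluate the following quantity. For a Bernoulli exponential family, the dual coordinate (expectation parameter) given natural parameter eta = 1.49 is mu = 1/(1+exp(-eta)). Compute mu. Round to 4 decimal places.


Dual coordinate (expectation parameter) for Bernoulli:
mu = 1/(1+exp(-eta)).
eta = 1.49.
exp(-eta) = exp(-1.49) = 0.225373.
mu = 1/(1+0.225373) = 0.8161

0.8161


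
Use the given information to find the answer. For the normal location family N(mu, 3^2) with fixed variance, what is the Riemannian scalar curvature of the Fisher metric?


This family has a single free parameter, so its statistical manifold
is 1-dimensional. The Riemann curvature tensor of any 1-dimensional
Riemannian manifold vanishes identically, so R = 0.

0


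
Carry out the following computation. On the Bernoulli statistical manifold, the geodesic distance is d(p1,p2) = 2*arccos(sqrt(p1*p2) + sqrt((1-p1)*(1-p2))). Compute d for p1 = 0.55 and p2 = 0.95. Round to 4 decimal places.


Geodesic distance on Bernoulli manifold:
d(p1,p2) = 2*arccos(sqrt(p1*p2) + sqrt((1-p1)*(1-p2))).
sqrt(p1*p2) = sqrt(0.55*0.95) = 0.722842.
sqrt((1-p1)*(1-p2)) = sqrt(0.45*0.05) = 0.15.
arg = 0.722842 + 0.15 = 0.872842.
d = 2*arccos(0.872842) = 1.0196

1.0196


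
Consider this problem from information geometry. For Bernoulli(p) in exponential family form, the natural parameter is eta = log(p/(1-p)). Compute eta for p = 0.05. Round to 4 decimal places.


Natural parameter for Bernoulli: eta = log(p/(1-p)).
p = 0.05, 1-p = 0.95.
p/(1-p) = 0.052632.
eta = log(0.052632) = -2.9444

-2.9444


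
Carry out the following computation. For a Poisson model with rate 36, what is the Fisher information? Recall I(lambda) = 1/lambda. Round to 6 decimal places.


Fisher information for Poisson: I(lambda) = 1/lambda.
lambda = 36.
I(lambda) = 1/36 = 0.027778

0.027778


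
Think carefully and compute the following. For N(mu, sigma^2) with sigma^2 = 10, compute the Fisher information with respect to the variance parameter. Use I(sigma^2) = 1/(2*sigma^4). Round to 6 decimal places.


Fisher information for variance: I(sigma^2) = 1/(2*sigma^4).
sigma^2 = 10, so sigma^4 = 100.
I = 1/(2*100) = 1/200 = 0.005000

0.005000


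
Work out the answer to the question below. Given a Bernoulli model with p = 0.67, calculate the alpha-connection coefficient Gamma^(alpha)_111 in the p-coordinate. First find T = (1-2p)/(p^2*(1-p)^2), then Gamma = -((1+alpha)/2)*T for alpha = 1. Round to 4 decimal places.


Skewness (Amari-Chentsov) tensor: T = (1-2p)/(p^2*(1-p)^2).
p = 0.67, 1-2p = -0.34, p^2 = 0.4489, (1-p)^2 = 0.1089.
T = -0.34/(0.4489 * 0.1089) = -6.955069.
In the p-coordinate, Gamma^(alpha) = Gamma^(0) - (alpha/2)*T with Gamma^(0) = (1/2)*g'(p) = -T/2,
so Gamma^(alpha) = -((1+alpha)/2)*T.
alpha = 1, -(1+alpha)/2 = -1.0.
Gamma = -1.0 * -6.955069 = 6.9551

6.9551


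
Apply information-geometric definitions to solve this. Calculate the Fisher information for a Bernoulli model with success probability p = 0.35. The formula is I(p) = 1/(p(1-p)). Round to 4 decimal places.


For Bernoulli(p), Fisher information is I(p) = 1/(p*(1-p)).
p = 0.35, 1-p = 0.65.
p*(1-p) = 0.2275.
I(p) = 1/0.2275 = 4.3956

4.3956


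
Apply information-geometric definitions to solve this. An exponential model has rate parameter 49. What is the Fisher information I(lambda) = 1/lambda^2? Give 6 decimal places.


Fisher information for exponential: I(lambda) = 1/lambda^2.
lambda = 49, lambda^2 = 2401.
I = 1/2401 = 0.000416

0.000416


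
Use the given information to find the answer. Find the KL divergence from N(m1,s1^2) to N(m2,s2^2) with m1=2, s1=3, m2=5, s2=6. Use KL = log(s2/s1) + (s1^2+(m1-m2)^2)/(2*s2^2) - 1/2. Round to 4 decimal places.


KL divergence between normal distributions:
KL = log(s2/s1) + (s1^2 + (m1-m2)^2)/(2*s2^2) - 1/2.
log(6/3) = 0.693147.
(3^2 + (2-5)^2)/(2*6^2) = (9 + 9)/72 = 0.25.
KL = 0.693147 + 0.25 - 0.5 = 0.4431

0.4431


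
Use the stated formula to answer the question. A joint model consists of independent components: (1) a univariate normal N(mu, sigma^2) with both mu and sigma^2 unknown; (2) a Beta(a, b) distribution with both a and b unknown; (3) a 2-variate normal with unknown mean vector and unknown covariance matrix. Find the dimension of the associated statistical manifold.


The dimension of a statistical manifold equals the number of free
(independent) real parameters of the model. For a product of independent
blocks the parameter counts add.
- normal (mu, sigma^2): 2.
- Beta (a, b): 2.
- 2-variate normal: 2 (mean) + 2*3/2 = 3 (symmetric covariance) = 5.
Total = 2 + 2 + 5 = 9.
Dimension = 9

9


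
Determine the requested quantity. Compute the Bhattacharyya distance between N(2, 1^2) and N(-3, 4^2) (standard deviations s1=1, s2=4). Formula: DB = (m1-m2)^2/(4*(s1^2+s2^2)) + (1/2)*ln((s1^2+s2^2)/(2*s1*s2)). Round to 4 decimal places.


Bhattacharyya distance between two Gaussians:
DB = (m1-m2)^2/(4*(s1^2+s2^2)) + (1/2)*ln((s1^2+s2^2)/(2*s1*s2)).
(m1-m2)^2 = (5)^2 = 25.
s1^2+s2^2 = 1 + 16 = 17.
term1 = 25/68 = 0.367647.
term2 = 0.5*ln(17/8.0) = 0.376886.
DB = 0.367647 + 0.376886 = 0.7445

0.7445


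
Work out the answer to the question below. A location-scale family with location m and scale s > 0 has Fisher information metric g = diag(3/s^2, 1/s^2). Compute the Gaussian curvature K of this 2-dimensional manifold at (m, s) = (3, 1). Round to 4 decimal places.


The metric has the form g = (A dm^2 + B ds^2)/s^2 with A = 3, B = 1.
Substitute u = sqrt(A/B)*m: g = B*(du^2 + ds^2)/s^2, i.e. B times the
Poincare upper half-plane metric, which has constant Gaussian curvature -1.
Scaling a 2D metric by a constant c divides the Gaussian curvature by c,
so K = -1/B = -1/(1) = -1.0000 everywhere (the point (m, s) = (3, 1) is irrelevant:
the curvature is constant).
The requested Gaussian curvature is K = -1.0000.

-1.0000


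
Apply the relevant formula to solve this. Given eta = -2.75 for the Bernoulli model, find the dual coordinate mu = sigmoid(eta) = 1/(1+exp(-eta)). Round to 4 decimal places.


Dual coordinate (expectation parameter) for Bernoulli:
mu = 1/(1+exp(-eta)).
eta = -2.75.
exp(-eta) = exp(2.75) = 15.642632.
mu = 1/(1+15.642632) = 0.0601

0.0601


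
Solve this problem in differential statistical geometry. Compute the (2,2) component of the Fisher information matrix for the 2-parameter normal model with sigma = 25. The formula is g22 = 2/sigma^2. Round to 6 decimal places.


For the 2-parameter normal family, the Fisher metric has:
  g11 = 1/sigma^2, g22 = 2/sigma^2.
sigma = 25, sigma^2 = 625.
g22 = 0.003200

0.003200


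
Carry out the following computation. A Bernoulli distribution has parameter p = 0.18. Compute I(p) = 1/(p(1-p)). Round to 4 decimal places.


For Bernoulli(p), Fisher information is I(p) = 1/(p*(1-p)).
p = 0.18, 1-p = 0.82.
p*(1-p) = 0.1476.
I(p) = 1/0.1476 = 6.7751

6.7751


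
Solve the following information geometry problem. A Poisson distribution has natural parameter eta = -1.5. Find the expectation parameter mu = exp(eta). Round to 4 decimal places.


Expectation parameter for Poisson exponential family:
mu = exp(eta).
eta = -1.5.
mu = exp(-1.5) = 0.2231

0.2231


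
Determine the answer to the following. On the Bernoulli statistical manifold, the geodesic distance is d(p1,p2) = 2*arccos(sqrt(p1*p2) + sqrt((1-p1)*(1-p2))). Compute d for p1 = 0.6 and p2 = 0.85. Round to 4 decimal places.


Geodesic distance on Bernoulli manifold:
d(p1,p2) = 2*arccos(sqrt(p1*p2) + sqrt((1-p1)*(1-p2))).
sqrt(p1*p2) = sqrt(0.6*0.85) = 0.714143.
sqrt((1-p1)*(1-p2)) = sqrt(0.4*0.15) = 0.244949.
arg = 0.714143 + 0.244949 = 0.959092.
d = 2*arccos(0.959092) = 0.5740

0.5740


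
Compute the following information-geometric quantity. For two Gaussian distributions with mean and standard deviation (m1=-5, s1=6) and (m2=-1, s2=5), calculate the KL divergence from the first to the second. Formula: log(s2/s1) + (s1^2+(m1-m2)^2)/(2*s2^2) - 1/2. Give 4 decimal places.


KL divergence between normal distributions:
KL = log(s2/s1) + (s1^2 + (m1-m2)^2)/(2*s2^2) - 1/2.
log(5/6) = -0.182322.
(6^2 + (-5--1)^2)/(2*5^2) = (36 + 16)/50 = 1.04.
KL = -0.182322 + 1.04 - 0.5 = 0.3577

0.3577


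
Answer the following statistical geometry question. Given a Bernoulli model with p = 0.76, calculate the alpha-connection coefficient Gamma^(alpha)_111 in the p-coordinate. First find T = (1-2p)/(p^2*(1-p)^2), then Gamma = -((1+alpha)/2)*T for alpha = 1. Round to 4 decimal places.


Skewness (Amari-Chentsov) tensor: T = (1-2p)/(p^2*(1-p)^2).
p = 0.76, 1-2p = -0.52, p^2 = 0.5776, (1-p)^2 = 0.0576.
T = -0.52/(0.5776 * 0.0576) = -15.629809.
In the p-coordinate, Gamma^(alpha) = Gamma^(0) - (alpha/2)*T with Gamma^(0) = (1/2)*g'(p) = -T/2,
so Gamma^(alpha) = -((1+alpha)/2)*T.
alpha = 1, -(1+alpha)/2 = -1.0.
Gamma = -1.0 * -15.629809 = 15.6298

15.6298


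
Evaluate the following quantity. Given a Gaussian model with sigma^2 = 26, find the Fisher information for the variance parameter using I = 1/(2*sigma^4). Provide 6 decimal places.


Fisher information for variance: I(sigma^2) = 1/(2*sigma^4).
sigma^2 = 26, so sigma^4 = 676.
I = 1/(2*676) = 1/1352 = 0.000740

0.000740


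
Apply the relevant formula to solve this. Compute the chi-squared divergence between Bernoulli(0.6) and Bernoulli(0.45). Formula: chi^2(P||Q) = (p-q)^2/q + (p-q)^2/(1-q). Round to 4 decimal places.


Chi-squared divergence between Bernoulli distributions:
chi^2 = (p-q)^2/q + (p-q)^2/(1-q).
p = 0.6, q = 0.45, p-q = 0.15.
(p-q)^2 = 0.0225.
term1 = 0.0225/0.45 = 0.05.
term2 = 0.0225/0.55 = 0.040909.
chi^2 = 0.05 + 0.040909 = 0.0909

0.0909


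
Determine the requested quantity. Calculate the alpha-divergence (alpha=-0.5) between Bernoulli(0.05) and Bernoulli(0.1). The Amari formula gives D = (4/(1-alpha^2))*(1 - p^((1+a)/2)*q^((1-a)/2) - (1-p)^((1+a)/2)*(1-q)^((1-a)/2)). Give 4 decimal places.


Amari alpha-divergence:
D = (4/(1-alpha^2))*(1 - p^((1+a)/2)*q^((1-a)/2) - (1-p)^((1+a)/2)*(1-q)^((1-a)/2)).
alpha = -0.5, p = 0.05, q = 0.1.
e1 = (1+alpha)/2 = 0.25, e2 = (1-alpha)/2 = 0.75.
t1 = p^e1 * q^e2 = 0.05^0.25 * 0.1^0.75 = 0.08409.
t2 = (1-p)^e1 * (1-q)^e2 = 0.95^0.25 * 0.9^0.75 = 0.912248.
4/(1-alpha^2) = 5.333333.
D = 5.333333*(1 - 0.08409 - 0.912248) = 0.0195

0.0195


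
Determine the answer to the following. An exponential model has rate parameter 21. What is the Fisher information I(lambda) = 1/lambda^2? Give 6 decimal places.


Fisher information for exponential: I(lambda) = 1/lambda^2.
lambda = 21, lambda^2 = 441.
I = 1/441 = 0.002268

0.002268


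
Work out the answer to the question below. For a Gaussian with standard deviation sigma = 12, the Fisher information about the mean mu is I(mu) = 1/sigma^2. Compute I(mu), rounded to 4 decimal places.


The Fisher information for the mean of a normal distribution is I(mu) = 1/sigma^2.
sigma = 12, so sigma^2 = 144.
I(mu) = 1/144 = 0.0069

0.0069


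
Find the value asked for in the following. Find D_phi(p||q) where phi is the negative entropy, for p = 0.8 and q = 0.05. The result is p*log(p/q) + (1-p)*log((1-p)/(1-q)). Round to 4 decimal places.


Bregman divergence with negative entropy generator:
D = p*log(p/q) + (1-p)*log((1-p)/(1-q)).
p = 0.8, q = 0.05.
p*log(p/q) = 0.8*log(0.8/0.05) = 2.218071.
(1-p)*log((1-p)/(1-q)) = 0.2*log(0.2/0.95) = -0.311629.
D = 2.218071 + -0.311629 = 1.9064

1.9064


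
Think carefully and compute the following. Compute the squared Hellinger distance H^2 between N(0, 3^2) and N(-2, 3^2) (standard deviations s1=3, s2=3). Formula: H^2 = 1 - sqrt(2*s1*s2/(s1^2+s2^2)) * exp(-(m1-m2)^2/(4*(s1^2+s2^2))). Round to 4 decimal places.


Squared Hellinger distance for Gaussians:
H^2 = 1 - sqrt(2*s1*s2/(s1^2+s2^2)) * exp(-(m1-m2)^2/(4*(s1^2+s2^2))).
s1^2 = 9, s2^2 = 9, s1^2+s2^2 = 18.
sqrt(2*3*3/(18)) = 1.0.
(m1-m2)^2 = (2)^2 = 4.
exp(-4/(4*18)) = exp(-0.055556) = 0.945959.
H^2 = 1 - 1.0*0.945959 = 0.0540

0.0540


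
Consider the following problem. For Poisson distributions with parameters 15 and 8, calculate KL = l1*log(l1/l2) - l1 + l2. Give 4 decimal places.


KL divergence for Poisson:
KL = l1*log(l1/l2) - l1 + l2.
l1 = 15, l2 = 8.
log(15/8) = 0.628609.
l1*log(l1/l2) = 15 * 0.628609 = 9.42913.
KL = 9.42913 - 15 + 8 = 2.4291

2.4291


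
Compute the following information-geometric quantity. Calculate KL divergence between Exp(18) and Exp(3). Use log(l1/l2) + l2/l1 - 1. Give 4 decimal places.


KL divergence for exponential family:
KL = log(l1/l2) + l2/l1 - 1.
log(18/3) = 1.791759.
3/18 = 0.166667.
KL = 1.791759 + 0.166667 - 1 = 0.9584

0.9584


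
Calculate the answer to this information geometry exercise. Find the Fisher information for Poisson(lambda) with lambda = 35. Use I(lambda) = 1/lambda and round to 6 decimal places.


Fisher information for Poisson: I(lambda) = 1/lambda.
lambda = 35.
I(lambda) = 1/35 = 0.028571

0.028571


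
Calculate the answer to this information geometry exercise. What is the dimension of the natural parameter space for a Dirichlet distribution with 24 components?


Exponential family dimension calculation:
Dirichlet with 24 components has 24 natural parameters.

24


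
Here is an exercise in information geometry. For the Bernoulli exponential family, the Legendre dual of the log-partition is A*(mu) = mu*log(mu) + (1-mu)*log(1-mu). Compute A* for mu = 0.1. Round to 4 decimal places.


Legendre transform for Bernoulli:
A*(mu) = mu*log(mu) + (1-mu)*log(1-mu).
mu = 0.1, 1-mu = 0.9.
mu*log(mu) = 0.1*log(0.1) = -0.230259.
(1-mu)*log(1-mu) = 0.9*log(0.9) = -0.094824.
A* = -0.230259 + -0.094824 = -0.3251

-0.3251


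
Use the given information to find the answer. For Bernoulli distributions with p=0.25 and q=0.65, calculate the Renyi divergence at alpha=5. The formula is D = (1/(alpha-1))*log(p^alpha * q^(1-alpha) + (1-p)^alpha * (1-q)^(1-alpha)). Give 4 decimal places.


Renyi divergence of order alpha between Bernoulli distributions:
D = (1/(alpha-1))*log(p^alpha * q^(1-alpha) + (1-p)^alpha * (1-q)^(1-alpha)).
alpha = 5, p = 0.25, q = 0.65.
p^alpha * q^(1-alpha) = 0.25^5 * 0.65^-4 = 0.005471.
(1-p)^alpha * (1-q)^(1-alpha) = 0.75^5 * 0.35^-4 = 15.813723.
sum = 0.005471 + 15.813723 = 15.819194.
D = (1/4)*log(15.819194) = 0.6903

0.6903


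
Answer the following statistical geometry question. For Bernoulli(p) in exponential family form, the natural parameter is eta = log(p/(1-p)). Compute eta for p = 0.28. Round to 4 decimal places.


Natural parameter for Bernoulli: eta = log(p/(1-p)).
p = 0.28, 1-p = 0.72.
p/(1-p) = 0.388889.
eta = log(0.388889) = -0.9445

-0.9445


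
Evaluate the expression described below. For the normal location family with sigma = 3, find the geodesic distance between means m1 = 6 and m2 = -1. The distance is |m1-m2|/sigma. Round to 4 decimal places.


On the fixed-variance normal subfamily, geodesic distance = |m1-m2|/sigma.
|6 - -1| = 7.
sigma = 3.
d = 7/3 = 2.3333

2.3333


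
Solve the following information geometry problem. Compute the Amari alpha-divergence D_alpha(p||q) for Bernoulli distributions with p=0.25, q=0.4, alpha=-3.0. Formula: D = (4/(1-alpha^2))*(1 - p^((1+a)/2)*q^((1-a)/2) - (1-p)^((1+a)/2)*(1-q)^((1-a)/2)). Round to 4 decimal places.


Amari alpha-divergence:
D = (4/(1-alpha^2))*(1 - p^((1+a)/2)*q^((1-a)/2) - (1-p)^((1+a)/2)*(1-q)^((1-a)/2)).
alpha = -3.0, p = 0.25, q = 0.4.
e1 = (1+alpha)/2 = -1.0, e2 = (1-alpha)/2 = 2.0.
t1 = p^e1 * q^e2 = 0.25^-1.0 * 0.4^2.0 = 0.64.
t2 = (1-p)^e1 * (1-q)^e2 = 0.75^-1.0 * 0.6^2.0 = 0.48.
4/(1-alpha^2) = -0.5.
D = -0.5*(1 - 0.64 - 0.48) = 0.0600

0.0600


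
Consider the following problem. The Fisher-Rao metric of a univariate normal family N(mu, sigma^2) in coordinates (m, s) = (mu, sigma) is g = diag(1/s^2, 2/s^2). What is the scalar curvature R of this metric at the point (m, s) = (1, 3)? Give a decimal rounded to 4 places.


The metric has the form g = (A dm^2 + B ds^2)/s^2 with A = 1, B = 2.
Substitute u = sqrt(A/B)*m: g = B*(du^2 + ds^2)/s^2, i.e. B times the
Poincare upper half-plane metric, which has constant Gaussian curvature -1.
Scaling a 2D metric by a constant c divides the Gaussian curvature by c,
so K = -1/B = -1/(2) = -0.5000 everywhere (the point (m, s) = (1, 3) is irrelevant:
the curvature is constant).
Scalar curvature in dimension 2: R = 2K = -2/(2) = -1.0000.

-1.0000


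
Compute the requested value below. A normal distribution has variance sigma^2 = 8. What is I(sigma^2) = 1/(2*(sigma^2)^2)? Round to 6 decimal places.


Fisher information for variance: I(sigma^2) = 1/(2*sigma^4).
sigma^2 = 8, so sigma^4 = 64.
I = 1/(2*64) = 1/128 = 0.007813

0.007813


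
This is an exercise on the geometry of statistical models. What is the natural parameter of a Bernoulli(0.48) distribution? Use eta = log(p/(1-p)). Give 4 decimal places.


Natural parameter for Bernoulli: eta = log(p/(1-p)).
p = 0.48, 1-p = 0.52.
p/(1-p) = 0.923077.
eta = log(0.923077) = -0.0800

-0.0800


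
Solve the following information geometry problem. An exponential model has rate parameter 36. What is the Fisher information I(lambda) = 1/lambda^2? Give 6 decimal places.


Fisher information for exponential: I(lambda) = 1/lambda^2.
lambda = 36, lambda^2 = 1296.
I = 1/1296 = 0.000772

0.000772


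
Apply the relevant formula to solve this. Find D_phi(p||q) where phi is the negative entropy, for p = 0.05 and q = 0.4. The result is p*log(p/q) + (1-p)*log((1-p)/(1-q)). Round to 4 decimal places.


Bregman divergence with negative entropy generator:
D = p*log(p/q) + (1-p)*log((1-p)/(1-q)).
p = 0.05, q = 0.4.
p*log(p/q) = 0.05*log(0.05/0.4) = -0.103972.
(1-p)*log((1-p)/(1-q)) = 0.95*log(0.95/0.6) = 0.436556.
D = -0.103972 + 0.436556 = 0.3326

0.3326


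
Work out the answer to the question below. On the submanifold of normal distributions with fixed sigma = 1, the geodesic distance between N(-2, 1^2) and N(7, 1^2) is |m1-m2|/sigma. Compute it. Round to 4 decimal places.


On the fixed-variance normal subfamily, geodesic distance = |m1-m2|/sigma.
|-2 - 7| = 9.
sigma = 1.
d = 9/1 = 9.0000

9.0000


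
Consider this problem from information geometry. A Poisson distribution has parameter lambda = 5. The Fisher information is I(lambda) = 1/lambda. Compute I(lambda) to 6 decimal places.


Fisher information for Poisson: I(lambda) = 1/lambda.
lambda = 5.
I(lambda) = 1/5 = 0.200000

0.200000


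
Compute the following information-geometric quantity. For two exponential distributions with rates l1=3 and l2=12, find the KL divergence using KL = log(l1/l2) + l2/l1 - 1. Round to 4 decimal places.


KL divergence for exponential family:
KL = log(l1/l2) + l2/l1 - 1.
log(3/12) = -1.386294.
12/3 = 4.0.
KL = -1.386294 + 4.0 - 1 = 1.6137

1.6137


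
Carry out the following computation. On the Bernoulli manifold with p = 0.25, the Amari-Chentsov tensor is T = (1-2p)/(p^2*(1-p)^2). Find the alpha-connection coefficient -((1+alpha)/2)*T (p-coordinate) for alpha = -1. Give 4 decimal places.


Skewness (Amari-Chentsov) tensor: T = (1-2p)/(p^2*(1-p)^2).
p = 0.25, 1-2p = 0.5, p^2 = 0.0625, (1-p)^2 = 0.5625.
T = 0.5/(0.0625 * 0.5625) = 14.222222.
In the p-coordinate, Gamma^(alpha) = Gamma^(0) - (alpha/2)*T with Gamma^(0) = (1/2)*g'(p) = -T/2,
so Gamma^(alpha) = -((1+alpha)/2)*T.
alpha = -1, -(1+alpha)/2 = 0.0.
Gamma = 0.0 * 14.222222 = 0.0000

0.0000


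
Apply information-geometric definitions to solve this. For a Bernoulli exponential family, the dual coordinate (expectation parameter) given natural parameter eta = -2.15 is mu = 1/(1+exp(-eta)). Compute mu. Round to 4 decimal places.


Dual coordinate (expectation parameter) for Bernoulli:
mu = 1/(1+exp(-eta)).
eta = -2.15.
exp(-eta) = exp(2.15) = 8.584858.
mu = 1/(1+8.584858) = 0.1043

0.1043


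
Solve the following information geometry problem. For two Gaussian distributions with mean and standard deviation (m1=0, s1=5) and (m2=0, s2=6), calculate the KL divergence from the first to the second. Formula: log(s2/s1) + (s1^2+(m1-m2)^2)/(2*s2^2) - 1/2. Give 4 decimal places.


KL divergence between normal distributions:
KL = log(s2/s1) + (s1^2 + (m1-m2)^2)/(2*s2^2) - 1/2.
log(6/5) = 0.182322.
(5^2 + (0-0)^2)/(2*6^2) = (25 + 0)/72 = 0.347222.
KL = 0.182322 + 0.347222 - 0.5 = 0.0295

0.0295


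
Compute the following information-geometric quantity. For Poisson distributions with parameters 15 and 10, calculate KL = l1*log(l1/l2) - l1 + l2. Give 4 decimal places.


KL divergence for Poisson:
KL = l1*log(l1/l2) - l1 + l2.
l1 = 15, l2 = 10.
log(15/10) = 0.405465.
l1*log(l1/l2) = 15 * 0.405465 = 6.081977.
KL = 6.081977 - 15 + 10 = 1.0820

1.0820


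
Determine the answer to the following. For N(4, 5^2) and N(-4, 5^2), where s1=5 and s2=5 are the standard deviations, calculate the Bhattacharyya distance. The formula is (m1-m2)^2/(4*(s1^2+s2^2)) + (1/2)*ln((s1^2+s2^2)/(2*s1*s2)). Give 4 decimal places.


Bhattacharyya distance between two Gaussians:
DB = (m1-m2)^2/(4*(s1^2+s2^2)) + (1/2)*ln((s1^2+s2^2)/(2*s1*s2)).
(m1-m2)^2 = (8)^2 = 64.
s1^2+s2^2 = 25 + 25 = 50.
term1 = 64/200 = 0.32.
term2 = 0.5*ln(50/50.0) = 0.0.
DB = 0.32 + 0.0 = 0.3200

0.3200


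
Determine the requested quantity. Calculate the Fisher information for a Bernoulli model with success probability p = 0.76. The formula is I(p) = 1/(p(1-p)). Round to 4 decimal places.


For Bernoulli(p), Fisher information is I(p) = 1/(p*(1-p)).
p = 0.76, 1-p = 0.24.
p*(1-p) = 0.1824.
I(p) = 1/0.1824 = 5.4825

5.4825


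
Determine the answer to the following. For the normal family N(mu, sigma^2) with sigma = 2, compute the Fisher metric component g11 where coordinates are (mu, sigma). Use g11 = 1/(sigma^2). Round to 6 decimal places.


For the 2-parameter normal family, the Fisher metric has:
  g11 = 1/sigma^2, g22 = 2/sigma^2.
sigma = 2, sigma^2 = 4.
g11 = 0.250000

0.250000


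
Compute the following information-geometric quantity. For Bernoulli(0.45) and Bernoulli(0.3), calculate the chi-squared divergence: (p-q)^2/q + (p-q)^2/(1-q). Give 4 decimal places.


Chi-squared divergence between Bernoulli distributions:
chi^2 = (p-q)^2/q + (p-q)^2/(1-q).
p = 0.45, q = 0.3, p-q = 0.15.
(p-q)^2 = 0.0225.
term1 = 0.0225/0.3 = 0.075.
term2 = 0.0225/0.7 = 0.032143.
chi^2 = 0.075 + 0.032143 = 0.1071

0.1071


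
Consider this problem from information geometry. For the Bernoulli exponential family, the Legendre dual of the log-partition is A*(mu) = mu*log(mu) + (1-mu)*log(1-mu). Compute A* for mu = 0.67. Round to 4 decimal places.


Legendre transform for Bernoulli:
A*(mu) = mu*log(mu) + (1-mu)*log(1-mu).
mu = 0.67, 1-mu = 0.33.
mu*log(mu) = 0.67*log(0.67) = -0.26832.
(1-mu)*log(1-mu) = 0.33*log(0.33) = -0.365859.
A* = -0.26832 + -0.365859 = -0.6342

-0.6342


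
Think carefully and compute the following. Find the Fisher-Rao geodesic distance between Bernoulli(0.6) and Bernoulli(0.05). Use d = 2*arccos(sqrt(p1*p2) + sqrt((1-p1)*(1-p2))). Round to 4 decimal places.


Geodesic distance on Bernoulli manifold:
d(p1,p2) = 2*arccos(sqrt(p1*p2) + sqrt((1-p1)*(1-p2))).
sqrt(p1*p2) = sqrt(0.6*0.05) = 0.173205.
sqrt((1-p1)*(1-p2)) = sqrt(0.4*0.95) = 0.616441.
arg = 0.173205 + 0.616441 = 0.789646.
d = 2*arccos(0.789646) = 1.3211

1.3211


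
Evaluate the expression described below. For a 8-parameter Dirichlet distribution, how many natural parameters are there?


Exponential family dimension calculation:
Dirichlet with 8 components has 8 natural parameters.

8


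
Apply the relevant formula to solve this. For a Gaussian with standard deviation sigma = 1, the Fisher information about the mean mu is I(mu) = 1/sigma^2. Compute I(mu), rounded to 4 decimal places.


The Fisher information for the mean of a normal distribution is I(mu) = 1/sigma^2.
sigma = 1, so sigma^2 = 1.
I(mu) = 1/1 = 1.0000

1.0000


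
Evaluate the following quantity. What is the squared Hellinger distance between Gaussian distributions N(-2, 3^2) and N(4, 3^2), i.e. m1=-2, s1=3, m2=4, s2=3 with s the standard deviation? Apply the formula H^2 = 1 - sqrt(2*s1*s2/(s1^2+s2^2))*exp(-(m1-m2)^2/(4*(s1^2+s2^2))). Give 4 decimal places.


Squared Hellinger distance for Gaussians:
H^2 = 1 - sqrt(2*s1*s2/(s1^2+s2^2)) * exp(-(m1-m2)^2/(4*(s1^2+s2^2))).
s1^2 = 9, s2^2 = 9, s1^2+s2^2 = 18.
sqrt(2*3*3/(18)) = 1.0.
(m1-m2)^2 = (-6)^2 = 36.
exp(-36/(4*18)) = exp(-0.5) = 0.606531.
H^2 = 1 - 1.0*0.606531 = 0.3935

0.3935


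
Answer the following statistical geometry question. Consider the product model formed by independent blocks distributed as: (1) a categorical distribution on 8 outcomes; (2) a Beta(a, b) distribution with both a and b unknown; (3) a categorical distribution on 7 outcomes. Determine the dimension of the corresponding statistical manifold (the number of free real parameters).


The dimension of a statistical manifold equals the number of free
(independent) real parameters of the model. For a product of independent
blocks the parameter counts add.
- categorical on 8 outcomes (probabilities sum to 1): 8-1 = 7.
- Beta (a, b): 2.
- categorical on 7 outcomes (probabilities sum to 1): 7-1 = 6.
Total = 7 + 2 + 6 = 15.
Dimension = 15

15


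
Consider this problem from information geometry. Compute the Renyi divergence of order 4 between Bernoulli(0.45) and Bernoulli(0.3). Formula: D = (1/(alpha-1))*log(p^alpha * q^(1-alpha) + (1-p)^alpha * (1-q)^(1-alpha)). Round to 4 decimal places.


Renyi divergence of order alpha between Bernoulli distributions:
D = (1/(alpha-1))*log(p^alpha * q^(1-alpha) + (1-p)^alpha * (1-q)^(1-alpha)).
alpha = 4, p = 0.45, q = 0.3.
p^alpha * q^(1-alpha) = 0.45^4 * 0.3^-3 = 1.51875.
(1-p)^alpha * (1-q)^(1-alpha) = 0.55^4 * 0.7^-3 = 0.266782.
sum = 1.51875 + 0.266782 = 1.785532.
D = (1/3)*log(1.785532) = 0.1932

0.1932


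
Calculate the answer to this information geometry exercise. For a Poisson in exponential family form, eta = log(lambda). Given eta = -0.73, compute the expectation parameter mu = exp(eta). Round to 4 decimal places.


Expectation parameter for Poisson exponential family:
mu = exp(eta).
eta = -0.73.
mu = exp(-0.73) = 0.4819

0.4819


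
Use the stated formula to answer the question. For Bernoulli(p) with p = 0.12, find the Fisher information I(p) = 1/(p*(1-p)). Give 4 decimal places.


For Bernoulli(p), Fisher information is I(p) = 1/(p*(1-p)).
p = 0.12, 1-p = 0.88.
p*(1-p) = 0.1056.
I(p) = 1/0.1056 = 9.4697

9.4697


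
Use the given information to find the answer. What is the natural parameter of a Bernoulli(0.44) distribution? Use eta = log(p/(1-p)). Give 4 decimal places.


Natural parameter for Bernoulli: eta = log(p/(1-p)).
p = 0.44, 1-p = 0.56.
p/(1-p) = 0.785714.
eta = log(0.785714) = -0.2412

-0.2412


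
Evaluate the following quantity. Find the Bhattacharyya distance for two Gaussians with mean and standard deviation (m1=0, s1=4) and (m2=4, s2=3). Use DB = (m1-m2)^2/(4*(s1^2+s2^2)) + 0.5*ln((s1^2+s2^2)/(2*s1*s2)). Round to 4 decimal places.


Bhattacharyya distance between two Gaussians:
DB = (m1-m2)^2/(4*(s1^2+s2^2)) + (1/2)*ln((s1^2+s2^2)/(2*s1*s2)).
(m1-m2)^2 = (-4)^2 = 16.
s1^2+s2^2 = 16 + 9 = 25.
term1 = 16/100 = 0.16.
term2 = 0.5*ln(25/24.0) = 0.020411.
DB = 0.16 + 0.020411 = 0.1804

0.1804


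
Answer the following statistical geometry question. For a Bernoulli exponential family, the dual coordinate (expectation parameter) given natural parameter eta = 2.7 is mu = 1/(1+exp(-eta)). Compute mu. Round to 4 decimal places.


Dual coordinate (expectation parameter) for Bernoulli:
mu = 1/(1+exp(-eta)).
eta = 2.7.
exp(-eta) = exp(-2.7) = 0.067206.
mu = 1/(1+0.067206) = 0.9370

0.9370


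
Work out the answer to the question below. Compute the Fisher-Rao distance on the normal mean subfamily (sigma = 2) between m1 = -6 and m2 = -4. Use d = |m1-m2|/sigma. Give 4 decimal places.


On the fixed-variance normal subfamily, geodesic distance = |m1-m2|/sigma.
|-6 - -4| = 2.
sigma = 2.
d = 2/2 = 1.0000

1.0000


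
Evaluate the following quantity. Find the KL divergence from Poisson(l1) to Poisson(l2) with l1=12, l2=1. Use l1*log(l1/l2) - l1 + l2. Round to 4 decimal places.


KL divergence for Poisson:
KL = l1*log(l1/l2) - l1 + l2.
l1 = 12, l2 = 1.
log(12/1) = 2.484907.
l1*log(l1/l2) = 12 * 2.484907 = 29.81888.
KL = 29.81888 - 12 + 1 = 18.8189

18.8189


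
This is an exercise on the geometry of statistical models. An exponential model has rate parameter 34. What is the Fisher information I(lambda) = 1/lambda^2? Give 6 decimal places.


Fisher information for exponential: I(lambda) = 1/lambda^2.
lambda = 34, lambda^2 = 1156.
I = 1/1156 = 0.000865

0.000865


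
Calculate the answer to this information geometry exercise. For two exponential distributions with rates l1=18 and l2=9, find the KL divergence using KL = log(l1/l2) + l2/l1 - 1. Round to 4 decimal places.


KL divergence for exponential family:
KL = log(l1/l2) + l2/l1 - 1.
log(18/9) = 0.693147.
9/18 = 0.5.
KL = 0.693147 + 0.5 - 1 = 0.1931

0.1931


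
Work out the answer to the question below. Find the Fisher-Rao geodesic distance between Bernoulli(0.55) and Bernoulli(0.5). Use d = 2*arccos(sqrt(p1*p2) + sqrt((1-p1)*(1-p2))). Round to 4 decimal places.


Geodesic distance on Bernoulli manifold:
d(p1,p2) = 2*arccos(sqrt(p1*p2) + sqrt((1-p1)*(1-p2))).
sqrt(p1*p2) = sqrt(0.55*0.5) = 0.524404.
sqrt((1-p1)*(1-p2)) = sqrt(0.45*0.5) = 0.474342.
arg = 0.524404 + 0.474342 = 0.998746.
d = 2*arccos(0.998746) = 0.1002

0.1002


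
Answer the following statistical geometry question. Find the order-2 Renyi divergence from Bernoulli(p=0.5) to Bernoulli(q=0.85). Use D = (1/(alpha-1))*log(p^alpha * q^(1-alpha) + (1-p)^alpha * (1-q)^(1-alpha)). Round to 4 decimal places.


Renyi divergence of order alpha between Bernoulli distributions:
D = (1/(alpha-1))*log(p^alpha * q^(1-alpha) + (1-p)^alpha * (1-q)^(1-alpha)).
alpha = 2, p = 0.5, q = 0.85.
p^alpha * q^(1-alpha) = 0.5^2 * 0.85^-1 = 0.294118.
(1-p)^alpha * (1-q)^(1-alpha) = 0.5^2 * 0.15^-1 = 1.666667.
sum = 0.294118 + 1.666667 = 1.960784.
D = (1/1)*log(1.960784) = 0.6733

0.6733


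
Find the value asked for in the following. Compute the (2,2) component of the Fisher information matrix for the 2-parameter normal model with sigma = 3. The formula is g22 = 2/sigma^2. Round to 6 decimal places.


For the 2-parameter normal family, the Fisher metric has:
  g11 = 1/sigma^2, g22 = 2/sigma^2.
sigma = 3, sigma^2 = 9.
g22 = 0.222222

0.222222


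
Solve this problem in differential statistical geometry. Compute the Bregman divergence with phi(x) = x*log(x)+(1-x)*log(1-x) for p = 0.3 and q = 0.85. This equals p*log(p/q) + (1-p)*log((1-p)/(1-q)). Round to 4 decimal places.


Bregman divergence with negative entropy generator:
D = p*log(p/q) + (1-p)*log((1-p)/(1-q)).
p = 0.3, q = 0.85.
p*log(p/q) = 0.3*log(0.3/0.85) = -0.312436.
(1-p)*log((1-p)/(1-q)) = 0.7*log(0.7/0.15) = 1.078312.
D = -0.312436 + 1.078312 = 0.7659

0.7659


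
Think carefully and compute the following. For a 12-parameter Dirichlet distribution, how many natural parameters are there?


Exponential family dimension calculation:
Dirichlet with 12 components has 12 natural parameters.

12


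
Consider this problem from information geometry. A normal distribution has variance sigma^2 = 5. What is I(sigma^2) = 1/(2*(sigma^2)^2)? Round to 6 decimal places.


Fisher information for variance: I(sigma^2) = 1/(2*sigma^4).
sigma^2 = 5, so sigma^4 = 25.
I = 1/(2*25) = 1/50 = 0.020000

0.020000


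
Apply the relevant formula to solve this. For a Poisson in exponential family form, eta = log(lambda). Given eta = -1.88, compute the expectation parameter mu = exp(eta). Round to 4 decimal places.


Expectation parameter for Poisson exponential family:
mu = exp(eta).
eta = -1.88.
mu = exp(-1.88) = 0.1526

0.1526


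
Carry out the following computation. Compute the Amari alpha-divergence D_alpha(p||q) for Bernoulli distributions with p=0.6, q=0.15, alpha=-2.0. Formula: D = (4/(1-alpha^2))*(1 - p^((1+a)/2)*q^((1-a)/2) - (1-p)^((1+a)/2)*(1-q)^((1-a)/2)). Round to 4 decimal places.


Amari alpha-divergence:
D = (4/(1-alpha^2))*(1 - p^((1+a)/2)*q^((1-a)/2) - (1-p)^((1+a)/2)*(1-q)^((1-a)/2)).
alpha = -2.0, p = 0.6, q = 0.15.
e1 = (1+alpha)/2 = -0.5, e2 = (1-alpha)/2 = 1.5.
t1 = p^e1 * q^e2 = 0.6^-0.5 * 0.15^1.5 = 0.075.
t2 = (1-p)^e1 * (1-q)^e2 = 0.4^-0.5 * 0.85^1.5 = 1.239077.
4/(1-alpha^2) = -1.333333.
D = -1.333333*(1 - 0.075 - 1.239077) = 0.4188

0.4188


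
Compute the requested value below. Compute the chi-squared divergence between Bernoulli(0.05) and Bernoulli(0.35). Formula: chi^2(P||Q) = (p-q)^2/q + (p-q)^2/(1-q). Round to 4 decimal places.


Chi-squared divergence between Bernoulli distributions:
chi^2 = (p-q)^2/q + (p-q)^2/(1-q).
p = 0.05, q = 0.35, p-q = -0.3.
(p-q)^2 = 0.09.
term1 = 0.09/0.35 = 0.257143.
term2 = 0.09/0.65 = 0.138462.
chi^2 = 0.257143 + 0.138462 = 0.3956

0.3956


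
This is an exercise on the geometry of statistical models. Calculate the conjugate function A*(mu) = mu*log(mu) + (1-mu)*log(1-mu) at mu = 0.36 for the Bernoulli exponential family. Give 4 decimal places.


Legendre transform for Bernoulli:
A*(mu) = mu*log(mu) + (1-mu)*log(1-mu).
mu = 0.36, 1-mu = 0.64.
mu*log(mu) = 0.36*log(0.36) = -0.367794.
(1-mu)*log(1-mu) = 0.64*log(0.64) = -0.285624.
A* = -0.367794 + -0.285624 = -0.6534

-0.6534


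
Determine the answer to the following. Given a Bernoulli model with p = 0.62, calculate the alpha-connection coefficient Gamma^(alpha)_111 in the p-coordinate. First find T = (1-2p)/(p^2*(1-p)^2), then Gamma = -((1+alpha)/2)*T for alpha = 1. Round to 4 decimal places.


Skewness (Amari-Chentsov) tensor: T = (1-2p)/(p^2*(1-p)^2).
p = 0.62, 1-2p = -0.24, p^2 = 0.3844, (1-p)^2 = 0.1444.
T = -0.24/(0.3844 * 0.1444) = -4.323751.
In the p-coordinate, Gamma^(alpha) = Gamma^(0) - (alpha/2)*T with Gamma^(0) = (1/2)*g'(p) = -T/2,
so Gamma^(alpha) = -((1+alpha)/2)*T.
alpha = 1, -(1+alpha)/2 = -1.0.
Gamma = -1.0 * -4.323751 = 4.3238

4.3238


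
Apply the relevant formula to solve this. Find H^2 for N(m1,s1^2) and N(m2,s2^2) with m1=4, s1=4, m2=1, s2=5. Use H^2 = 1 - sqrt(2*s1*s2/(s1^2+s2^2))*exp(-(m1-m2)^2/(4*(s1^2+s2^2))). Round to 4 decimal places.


Squared Hellinger distance for Gaussians:
H^2 = 1 - sqrt(2*s1*s2/(s1^2+s2^2)) * exp(-(m1-m2)^2/(4*(s1^2+s2^2))).
s1^2 = 16, s2^2 = 25, s1^2+s2^2 = 41.
sqrt(2*4*5/(41)) = 0.98773.
(m1-m2)^2 = (3)^2 = 9.
exp(-9/(4*41)) = exp(-0.054878) = 0.946601.
H^2 = 1 - 0.98773*0.946601 = 0.0650

0.0650


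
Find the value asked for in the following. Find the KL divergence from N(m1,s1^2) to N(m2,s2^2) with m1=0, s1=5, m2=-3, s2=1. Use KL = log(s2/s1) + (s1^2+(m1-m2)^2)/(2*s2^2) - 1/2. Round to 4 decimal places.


KL divergence between normal distributions:
KL = log(s2/s1) + (s1^2 + (m1-m2)^2)/(2*s2^2) - 1/2.
log(1/5) = -1.609438.
(5^2 + (0--3)^2)/(2*1^2) = (25 + 9)/2 = 17.0.
KL = -1.609438 + 17.0 - 0.5 = 14.8906

14.8906


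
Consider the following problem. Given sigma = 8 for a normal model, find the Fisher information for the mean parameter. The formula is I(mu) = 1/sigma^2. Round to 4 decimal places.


The Fisher information for the mean of a normal distribution is I(mu) = 1/sigma^2.
sigma = 8, so sigma^2 = 64.
I(mu) = 1/64 = 0.0156

0.0156
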